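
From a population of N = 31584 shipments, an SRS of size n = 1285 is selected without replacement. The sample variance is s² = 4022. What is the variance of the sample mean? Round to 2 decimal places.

Under SRS without replacement, Var(ȳ) = (1 − f)·s²/n with f = n/N = 1285/31584 = 0.04068516.
Var(ȳ) = (1 − 0.04068516)·4022/1285 = 0.95931484·3.1299611 = 3.0026181.

3.00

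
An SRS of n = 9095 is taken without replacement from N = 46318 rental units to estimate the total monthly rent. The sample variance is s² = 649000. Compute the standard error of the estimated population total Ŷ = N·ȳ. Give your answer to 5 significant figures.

350750

Var(Ŷ) = N²·Var(ȳ) = N²·(1 − n/N)·s²/n.
f = 9095/46318 = 0.19635995; Var(ȳ) = 0.80364005·649000/9095 = 57.346058.
Var(Ŷ) = 46318² · 57.346058 = 1.2302777 × 10^11.
SE(Ŷ) = √(1.2302777 × 10^11) = 350750.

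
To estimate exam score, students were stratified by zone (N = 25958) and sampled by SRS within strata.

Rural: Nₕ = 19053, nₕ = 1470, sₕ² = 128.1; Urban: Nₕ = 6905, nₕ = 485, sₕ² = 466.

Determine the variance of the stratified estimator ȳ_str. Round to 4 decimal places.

0.1065

Var(ȳ_str) = Σₕ Wₕ²(1 − fₕ)sₕ²/nₕ with Wₕ = Nₕ/N, N = 25958.
Rural: Wₕ = 0.73399337; term = 0.73399337²·(1 − 0.07715320)·128.1/1470 = 0.043325709.
Urban: Wₕ = 0.26600663; term = 0.26600663²·(1 − 0.07023896)·466/485 = 0.063212131.
Sum = 0.10653784.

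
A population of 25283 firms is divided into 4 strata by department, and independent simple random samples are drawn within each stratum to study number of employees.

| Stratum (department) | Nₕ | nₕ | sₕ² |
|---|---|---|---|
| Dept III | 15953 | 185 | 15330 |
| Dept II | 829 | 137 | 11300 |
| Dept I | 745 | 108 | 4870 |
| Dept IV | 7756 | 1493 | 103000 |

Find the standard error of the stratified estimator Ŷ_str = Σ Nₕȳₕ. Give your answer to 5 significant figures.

155770

Var(Ŷ_str) = Σₕ Nₕ²(1 − fₕ)sₕ²/nₕ.
Dept III: 15953²·(1 − 185/15953)·15330/185 = 2.08444 × 10^10.
Dept II: 829²·(1 − 137/829)·11300/137 = 4.7317142 × 10^7.
Dept I: 745²·(1 − 108/745)·4870/108 = 2.1399366 × 10^7.
Dept IV: 7756²·(1 − 1493/7756)·103000/1493 = 3.351179 × 10^9.
Sum = 2.4264296 × 10^10.
SE = √(2.4264296 × 10^10) = 155770.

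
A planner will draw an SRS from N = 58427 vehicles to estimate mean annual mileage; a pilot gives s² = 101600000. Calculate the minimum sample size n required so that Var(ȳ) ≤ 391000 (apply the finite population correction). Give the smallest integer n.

Without fpc, n₀ = s²/D = 101600000/391000 = 259.8465.
With fpc, (1 − n/N)·s²/n ≤ D requires n ≥ n₀/(1 + n₀/N) = 259.8465/(1 + 259.8465/58427) = 258.6960.
Rounding up, n = 259.

259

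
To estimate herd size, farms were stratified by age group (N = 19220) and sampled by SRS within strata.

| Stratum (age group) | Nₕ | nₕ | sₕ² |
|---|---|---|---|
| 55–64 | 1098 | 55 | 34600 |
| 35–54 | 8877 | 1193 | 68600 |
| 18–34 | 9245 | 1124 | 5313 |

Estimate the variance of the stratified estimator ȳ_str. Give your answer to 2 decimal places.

Var(ȳ_str) = Σₕ Wₕ²(1 − fₕ)sₕ²/nₕ with Wₕ = Nₕ/N, N = 19220.
55–64: Wₕ = 0.05712799; term = 0.05712799²·(1 − 0.05009107)·34600/55 = 1.9502635.
35–54: Wₕ = 0.46186264; term = 0.46186264²·(1 − 0.13439225)·68600/1193 = 10.617701.
18–34: Wₕ = 0.48100937; term = 0.48100937²·(1 − 0.12157923)·5313/1124 = 0.96068977.
Sum = 13.528654.

13.53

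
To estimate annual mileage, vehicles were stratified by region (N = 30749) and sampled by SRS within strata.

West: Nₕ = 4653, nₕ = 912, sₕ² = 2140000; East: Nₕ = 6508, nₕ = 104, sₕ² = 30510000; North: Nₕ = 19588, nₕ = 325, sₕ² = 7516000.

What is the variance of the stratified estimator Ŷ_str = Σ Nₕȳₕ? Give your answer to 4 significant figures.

2.099 × 10^13

Var(Ŷ_str) = Σₕ Nₕ²(1 − fₕ)sₕ²/nₕ.
West: 4653²·(1 − 912/4653)·2140000/912 = 4.0845075 × 10^10.
East: 6508²·(1 − 104/6508)·30510000/104 = 1.2226657 × 10^13.
North: 19588²·(1 − 325/19588)·7516000/325 = 8.7260446 × 10^12.
Sum = 2.0993547 × 10^13.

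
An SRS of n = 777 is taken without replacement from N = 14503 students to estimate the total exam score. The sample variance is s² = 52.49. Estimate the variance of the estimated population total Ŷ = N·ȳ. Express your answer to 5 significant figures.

1.3448 × 10^7

Var(Ŷ) = N²·Var(ȳ) = N²·(1 − n/N)·s²/n.
f = 777/14503 = 0.05357512; Var(ȳ) = 0.94642488·52.49/777 = 0.063935446.
Var(Ŷ) = 14503² · 0.063935446 = 1.344799 × 10^7.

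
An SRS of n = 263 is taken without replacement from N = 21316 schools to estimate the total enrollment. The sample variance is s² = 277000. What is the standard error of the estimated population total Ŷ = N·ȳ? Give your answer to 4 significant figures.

Var(Ŷ) = N²·Var(ȳ) = N²·(1 − n/N)·s²/n.
f = 263/21316 = 0.01233815; Var(ȳ) = 0.98766185·277000/263 = 1040.237.
Var(Ŷ) = 21316² · 1040.237 = 4.7265442 × 10^11.
SE(Ŷ) = √(4.7265442 × 10^11) = 687500.

687500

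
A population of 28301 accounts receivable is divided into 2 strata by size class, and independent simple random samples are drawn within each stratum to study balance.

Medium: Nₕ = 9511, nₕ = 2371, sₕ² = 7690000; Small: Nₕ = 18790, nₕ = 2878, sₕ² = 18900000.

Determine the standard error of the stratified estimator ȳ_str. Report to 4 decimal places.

52.2151

Var(ȳ_str) = Σₕ Wₕ²(1 − fₕ)sₕ²/nₕ with Wₕ = Nₕ/N, N = 28301.
Medium: Wₕ = 0.33606586; term = 0.33606586²·(1 − 0.24929030)·7690000/2371 = 274.98919.
Small: Wₕ = 0.66393414; term = 0.66393414²·(1 − 0.15316658)·18900000/2878 = 2451.4272.
Sum = 2726.4164.
SE = √(2726.4164) = 52.2151.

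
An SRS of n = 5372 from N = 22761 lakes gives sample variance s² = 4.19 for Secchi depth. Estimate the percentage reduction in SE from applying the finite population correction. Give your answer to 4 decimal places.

f = n/N = 5372/22761 = 0.23601775.
SE_no-fpc = √(s²/n) = 0.027927947; SE_fpc = √((1−f)s²/n) = 0.024410723.
Ratio = √(1−f) = 0.87406078. Reduction = 100·(1 − 0.87406078) = 12.5939%.

12.5939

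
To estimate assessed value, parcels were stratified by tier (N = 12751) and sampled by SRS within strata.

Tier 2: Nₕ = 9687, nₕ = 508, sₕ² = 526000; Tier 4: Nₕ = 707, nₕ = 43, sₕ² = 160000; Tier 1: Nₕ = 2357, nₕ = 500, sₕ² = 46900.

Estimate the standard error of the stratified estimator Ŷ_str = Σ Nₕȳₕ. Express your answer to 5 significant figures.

Var(Ŷ_str) = Σₕ Nₕ²(1 − fₕ)sₕ²/nₕ.
Tier 2: 9687²·(1 − 508/9687)·526000/508 = 9.2067574 × 10^10.
Tier 4: 707²·(1 − 43/707)·160000/43 = 1.7467833 × 10^9.
Tier 1: 2357²·(1 − 500/2357)·46900/500 = 4.1055782 × 10^8.
Sum = 9.4224915 × 10^10.
SE = √(9.4224915 × 10^10) = 306960.

306960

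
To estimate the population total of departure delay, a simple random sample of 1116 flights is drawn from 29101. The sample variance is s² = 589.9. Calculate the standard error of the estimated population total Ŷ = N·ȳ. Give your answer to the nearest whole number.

20748

Var(Ŷ) = N²·Var(ȳ) = N²·(1 − n/N)·s²/n.
f = 1116/29101 = 0.03834920; Var(ȳ) = 0.96165080·589.9/1116 = 0.50831345.
Var(Ŷ) = 29101² · 0.50831345 = 4.304745 × 10^8.
SE(Ŷ) = √(4.304745 × 10^8) = 20748.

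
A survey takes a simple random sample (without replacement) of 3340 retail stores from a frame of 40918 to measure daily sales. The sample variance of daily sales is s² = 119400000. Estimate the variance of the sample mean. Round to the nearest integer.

Under SRS without replacement, Var(ȳ) = (1 − f)·s²/n with f = n/N = 3340/40918 = 0.08162667.
Var(ȳ) = (1 − 0.08162667)·119400000/3340 = 0.91837333·35748.503 = 32830.472.

32830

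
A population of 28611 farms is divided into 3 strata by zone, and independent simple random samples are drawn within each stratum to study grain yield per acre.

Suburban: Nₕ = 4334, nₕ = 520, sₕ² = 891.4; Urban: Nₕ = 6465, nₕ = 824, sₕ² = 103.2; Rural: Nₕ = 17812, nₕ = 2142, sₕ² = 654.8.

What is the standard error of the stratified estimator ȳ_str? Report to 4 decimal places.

Var(ȳ_str) = Σₕ Wₕ²(1 − fₕ)sₕ²/nₕ with Wₕ = Nₕ/N, N = 28611.
Suburban: Wₕ = 0.15148020; term = 0.15148020²·(1 − 0.11998154)·891.4/520 = 0.034615675.
Urban: Wₕ = 0.22596204; term = 0.22596204²·(1 − 0.12745553)·103.2/824 = 0.0055797024.
Rural: Wₕ = 0.62255776; term = 0.62255776²·(1 − 0.12025601)·654.8/2142 = 0.1042329.
Sum = 0.14442828.
SE = √(0.14442828) = 0.3800.

0.3800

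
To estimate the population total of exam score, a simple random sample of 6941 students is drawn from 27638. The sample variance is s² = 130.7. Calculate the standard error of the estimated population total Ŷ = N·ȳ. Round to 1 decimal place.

Var(Ŷ) = N²·Var(ȳ) = N²·(1 − n/N)·s²/n.
f = 6941/27638 = 0.25113974; Var(ȳ) = 0.74886026·130.7/6941 = 0.014101143.
Var(Ŷ) = 27638² · 0.014101143 = 1.0771286 × 10^7.
SE(Ŷ) = √(1.0771286 × 10^7) = 3282.0.

3282.0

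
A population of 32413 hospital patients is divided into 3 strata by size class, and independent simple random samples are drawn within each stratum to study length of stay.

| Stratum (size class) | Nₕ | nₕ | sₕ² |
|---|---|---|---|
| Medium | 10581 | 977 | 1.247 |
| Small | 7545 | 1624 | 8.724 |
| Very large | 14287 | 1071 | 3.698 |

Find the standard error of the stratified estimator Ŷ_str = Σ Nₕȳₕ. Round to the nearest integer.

1011

Var(Ŷ_str) = Σₕ Nₕ²(1 − fₕ)sₕ²/nₕ.
Medium: 10581²·(1 − 977/10581)·1.247/977 = 129703.22.
Small: 7545²·(1 − 1624/7545)·8.724/1624 = 239984.91.
Very large: 14287²·(1 − 1071/14287)·3.698/1071 = 651956.34.
Sum = 1.0216445 × 10^6.
SE = √(1.0216445 × 10^6) = 1011.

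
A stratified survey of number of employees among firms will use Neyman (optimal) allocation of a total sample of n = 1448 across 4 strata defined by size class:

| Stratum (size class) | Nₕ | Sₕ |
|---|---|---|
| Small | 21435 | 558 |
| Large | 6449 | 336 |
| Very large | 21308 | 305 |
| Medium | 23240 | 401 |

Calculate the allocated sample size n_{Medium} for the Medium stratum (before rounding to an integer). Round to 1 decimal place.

Neyman allocation: nₕ = n·NₕSₕ / Σⱼ NⱼSⱼ.
Σ NⱼSⱼ = 21435·558 + 6449·336 + 21308·305 + 23240·401 = 2.9945774 × 10^7.
n_{Medium} = 1448·23240·401 / (2.9945774 × 10^7) = 450.6.

450.6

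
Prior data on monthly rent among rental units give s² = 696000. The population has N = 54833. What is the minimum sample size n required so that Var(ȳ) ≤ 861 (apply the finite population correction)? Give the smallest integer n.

797

Without fpc, n₀ = s²/D = 696000/861 = 808.3624.
With fpc, (1 − n/N)·s²/n ≤ D requires n ≥ n₀/(1 + n₀/N) = 808.3624/(1 + 808.3624/54833) = 796.6184.
Rounding up, n = 797.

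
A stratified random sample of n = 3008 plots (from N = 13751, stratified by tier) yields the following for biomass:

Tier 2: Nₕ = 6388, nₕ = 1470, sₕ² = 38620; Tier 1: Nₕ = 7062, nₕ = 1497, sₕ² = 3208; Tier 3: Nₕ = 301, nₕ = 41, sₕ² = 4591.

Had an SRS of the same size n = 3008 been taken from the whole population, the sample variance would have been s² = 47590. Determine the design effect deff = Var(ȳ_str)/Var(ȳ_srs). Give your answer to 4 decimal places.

0.3929

Var(ȳ_str) = Σ Wₕ²(1−fₕ)sₕ²/nₕ with Wₕ = Nₕ/13751:
  Tier 2: (6388/13751)²·(1−1470/6388)·38620/1470 = 4.3649553
  Tier 1: (7062/13751)²·(1−1497/7062)·3208/1497 = 0.44538632
  Tier 3: (301/13751)²·(1−41/301)·4591/41 = 0.046344128
  → Var(ȳ_str) = 4.8566857.
Var(ȳ_srs) = (1 − 3008/13751)·47590/3008 = 12.360304.
deff = 4.8566857 / 12.360304 = 0.3929.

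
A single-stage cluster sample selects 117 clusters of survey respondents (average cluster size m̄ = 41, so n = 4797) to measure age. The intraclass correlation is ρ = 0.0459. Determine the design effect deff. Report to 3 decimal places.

deff = 1 + (41 − 1)·0.0459 = 1 + 1.836 = 2.836.

2.836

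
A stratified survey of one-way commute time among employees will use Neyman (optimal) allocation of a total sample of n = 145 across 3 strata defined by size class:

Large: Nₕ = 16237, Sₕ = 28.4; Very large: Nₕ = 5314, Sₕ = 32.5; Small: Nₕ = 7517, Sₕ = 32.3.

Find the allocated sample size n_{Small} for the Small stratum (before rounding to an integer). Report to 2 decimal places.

Neyman allocation: nₕ = n·NₕSₕ / Σⱼ NⱼSⱼ.
Σ NⱼSⱼ = 16237·28.4 + 5314·32.5 + 7517·32.3 = 876634.9.
n_{Small} = 145·7517·32.3 / 876634.9 = 40.16.

40.16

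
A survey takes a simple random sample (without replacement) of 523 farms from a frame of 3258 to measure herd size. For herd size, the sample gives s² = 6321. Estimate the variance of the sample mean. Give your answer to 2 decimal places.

Under SRS without replacement, Var(ȳ) = (1 − f)·s²/n with f = n/N = 523/3258 = 0.16052793.
Var(ȳ) = (1 − 0.16052793)·6321/523 = 0.83947207·12.086042 = 10.145895.

10.15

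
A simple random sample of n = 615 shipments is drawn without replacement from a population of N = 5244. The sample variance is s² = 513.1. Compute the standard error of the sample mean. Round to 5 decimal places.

Under SRS without replacement, Var(ȳ) = (1 − f)·s²/n with f = n/N = 615/5244 = 0.11727689.
Var(ȳ) = (1 − 0.11727689)·513.1/615 = 0.88272311·0.83430894 = 0.73646379.
SE(ȳ) = √(0.73646379) = 0.85817.

0.85817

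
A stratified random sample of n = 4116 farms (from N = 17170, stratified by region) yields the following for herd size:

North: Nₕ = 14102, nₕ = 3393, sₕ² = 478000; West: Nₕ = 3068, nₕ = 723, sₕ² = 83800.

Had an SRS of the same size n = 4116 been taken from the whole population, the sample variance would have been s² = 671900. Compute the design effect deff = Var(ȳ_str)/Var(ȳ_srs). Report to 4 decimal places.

Var(ȳ_str) = Σ Wₕ²(1−fₕ)sₕ²/nₕ with Wₕ = Nₕ/17170:
  North: (14102/17170)²·(1−3393/14102)·478000/3393 = 72.166073
  West: (3068/17170)²·(1−723/3068)·83800/723 = 2.8285466
  → Var(ȳ_str) = 74.99462.
Var(ȳ_srs) = (1 − 4116/17170)·671900/4116 = 124.1088.
deff = 74.99462 / 124.1088 = 0.6043.

0.6043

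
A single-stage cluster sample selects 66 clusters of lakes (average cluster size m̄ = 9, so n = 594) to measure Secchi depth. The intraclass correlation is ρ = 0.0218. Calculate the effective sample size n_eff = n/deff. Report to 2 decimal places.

505.79

deff = 1 + (9 − 1)·0.0218 = 1 + 0.1744 = 1.1744.
n_eff = 594 / 1.1744 = 505.79.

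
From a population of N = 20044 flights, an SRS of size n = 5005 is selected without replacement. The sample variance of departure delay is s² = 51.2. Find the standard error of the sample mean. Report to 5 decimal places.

Under SRS without replacement, Var(ȳ) = (1 − f)·s²/n with f = n/N = 5005/20044 = 0.24970066.
Var(ȳ) = (1 − 0.24970066)·51.2/5005 = 0.75029934·0.01022977 = 0.0076753899.
SE(ȳ) = √(0.0076753899) = 0.08761.

0.08761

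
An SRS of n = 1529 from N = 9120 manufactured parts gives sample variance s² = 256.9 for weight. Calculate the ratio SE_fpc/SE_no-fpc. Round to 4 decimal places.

0.9123

f = n/N = 1529/9120 = 0.16765351.
SE_no-fpc = √(s²/n) = 0.40990037; SE_fpc = √((1−f)s²/n) = 0.37396451.
Ratio = √(1−f) = 0.91233025.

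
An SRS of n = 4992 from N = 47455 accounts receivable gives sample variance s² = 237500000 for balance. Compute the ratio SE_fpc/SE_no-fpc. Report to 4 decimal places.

0.9459

f = n/N = 4992/47455 = 0.10519439.
SE_no-fpc = √(s²/n) = 218.11951; SE_fpc = √((1−f)s²/n) = 206.32833.
Ratio = √(1−f) = 0.94594165.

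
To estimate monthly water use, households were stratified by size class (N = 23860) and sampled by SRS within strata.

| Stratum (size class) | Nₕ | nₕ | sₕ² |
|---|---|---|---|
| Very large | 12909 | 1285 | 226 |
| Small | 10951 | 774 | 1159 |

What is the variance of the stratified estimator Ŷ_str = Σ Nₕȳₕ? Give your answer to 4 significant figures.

1.933 × 10^8

Var(Ŷ_str) = Σₕ Nₕ²(1 − fₕ)sₕ²/nₕ.
Very large: 12909²·(1 − 1285/12909)·226/1285 = 2.6390858 × 10^7.
Small: 10951²·(1 − 774/10951)·1159/774 = 1.6688451 × 10^8.
Sum = 1.9327537 × 10^8.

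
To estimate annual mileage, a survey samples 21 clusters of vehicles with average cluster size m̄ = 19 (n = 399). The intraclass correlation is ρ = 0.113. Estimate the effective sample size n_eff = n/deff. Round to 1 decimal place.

131.5

deff = 1 + (19 − 1)·0.113 = 1 + 2.034 = 3.034.
n_eff = 399 / 3.034 = 131.5.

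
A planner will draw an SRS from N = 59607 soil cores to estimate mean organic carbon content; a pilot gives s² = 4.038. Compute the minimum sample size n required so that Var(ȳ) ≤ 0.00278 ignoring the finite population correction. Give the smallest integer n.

Without fpc, n₀ = s²/D = 4.038/0.00278 = 1452.5180.
Rounding up, n = 1453.

1453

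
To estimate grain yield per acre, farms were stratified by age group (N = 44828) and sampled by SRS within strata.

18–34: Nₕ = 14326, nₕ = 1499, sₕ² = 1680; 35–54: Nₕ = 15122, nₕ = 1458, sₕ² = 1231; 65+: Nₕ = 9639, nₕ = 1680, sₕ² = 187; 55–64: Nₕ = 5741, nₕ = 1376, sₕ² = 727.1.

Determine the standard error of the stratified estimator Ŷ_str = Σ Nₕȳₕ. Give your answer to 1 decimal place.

Var(Ŷ_str) = Σₕ Nₕ²(1 − fₕ)sₕ²/nₕ.
18–34: 14326²·(1 − 1499/14326)·1680/1499 = 2.0594805 × 10^8.
35–54: 15122²·(1 − 1458/15122)·1231/1458 = 1.7445669 × 10^8.
65+: 9639²·(1 − 1680/9639)·187/1680 = 8.5393106 × 10^6.
55–64: 5741²·(1 − 1376/5741)·727.1/1376 = 1.3241815 × 10^7.
Sum = 4.0218587 × 10^8.
SE = √(4.0218587 × 10^8) = 20054.6.

20054.6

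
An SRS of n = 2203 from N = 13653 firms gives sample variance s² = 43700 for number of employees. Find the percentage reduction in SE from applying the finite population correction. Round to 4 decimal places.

f = n/N = 2203/13653 = 0.16135648.
SE_no-fpc = √(s²/n) = 4.4538283; SE_fpc = √((1−f)s²/n) = 4.0787038.
Ratio = √(1−f) = 0.91577482. Reduction = 100·(1 − 0.91577482) = 8.4225%.

8.4225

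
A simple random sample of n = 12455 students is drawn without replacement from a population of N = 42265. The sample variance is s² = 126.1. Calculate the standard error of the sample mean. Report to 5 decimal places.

Under SRS without replacement, Var(ȳ) = (1 − f)·s²/n with f = n/N = 12455/42265 = 0.29468828.
Var(ȳ) = (1 − 0.29468828)·126.1/12455 = 0.70531172·0.010124448 = 0.0071408919.
SE(ȳ) = √(0.0071408919) = 0.08450.

0.08450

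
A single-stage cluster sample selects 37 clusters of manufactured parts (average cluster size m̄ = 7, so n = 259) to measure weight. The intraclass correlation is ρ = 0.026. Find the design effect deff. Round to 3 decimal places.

deff = 1 + (7 − 1)·0.026 = 1 + 0.156 = 1.156.

1.156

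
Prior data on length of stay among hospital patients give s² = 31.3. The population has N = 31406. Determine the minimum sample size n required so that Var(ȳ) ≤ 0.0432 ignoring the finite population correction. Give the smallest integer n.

725

Without fpc, n₀ = s²/D = 31.3/0.0432 = 724.5370.
Rounding up, n = 725.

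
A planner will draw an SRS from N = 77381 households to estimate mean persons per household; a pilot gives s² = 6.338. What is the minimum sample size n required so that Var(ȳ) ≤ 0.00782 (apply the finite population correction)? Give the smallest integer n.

803

Without fpc, n₀ = s²/D = 6.338/0.00782 = 810.4859.
With fpc, (1 − n/N)·s²/n ≤ D requires n ≥ n₀/(1 + n₀/N) = 810.4859/(1 + 810.4859/77381) = 802.0849.
Rounding up, n = 803.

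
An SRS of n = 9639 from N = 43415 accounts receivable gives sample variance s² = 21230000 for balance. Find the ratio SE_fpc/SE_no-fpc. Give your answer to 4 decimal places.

0.8820

f = n/N = 9639/43415 = 0.22202004.
SE_no-fpc = √(s²/n) = 46.930913; SE_fpc = √((1−f)s²/n) = 41.394554.
Ratio = √(1−f) = 0.88203172.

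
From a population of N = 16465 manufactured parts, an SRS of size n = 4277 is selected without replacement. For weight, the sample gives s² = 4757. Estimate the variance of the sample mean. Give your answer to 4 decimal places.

Under SRS without replacement, Var(ȳ) = (1 − f)·s²/n with f = n/N = 4277/16465 = 0.25976313.
Var(ȳ) = (1 − 0.25976313)·4757/4277 = 0.74023687·1.1122282 = 0.82331232.

0.8233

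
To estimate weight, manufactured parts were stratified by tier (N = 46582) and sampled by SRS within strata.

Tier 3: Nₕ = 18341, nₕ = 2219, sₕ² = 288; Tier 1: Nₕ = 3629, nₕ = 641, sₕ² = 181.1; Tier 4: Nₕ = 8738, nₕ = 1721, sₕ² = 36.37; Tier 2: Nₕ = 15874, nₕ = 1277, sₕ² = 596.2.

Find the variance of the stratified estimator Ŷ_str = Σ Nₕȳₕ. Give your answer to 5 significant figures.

Var(Ŷ_str) = Σₕ Nₕ²(1 − fₕ)sₕ²/nₕ.
Tier 3: 18341²·(1 − 2219/18341)·288/2219 = 3.8377538 × 10^7.
Tier 1: 3629²·(1 − 641/3629)·181.1/641 = 3.0635712 × 10^6.
Tier 4: 8738²·(1 − 1721/8738)·36.37/1721 = 1.2957641 × 10^6.
Tier 2: 15874²·(1 − 1277/15874)·596.2/1277 = 1.0818102 × 10^8.
Sum = 1.5091789 × 10^8.

1.5092 × 10^8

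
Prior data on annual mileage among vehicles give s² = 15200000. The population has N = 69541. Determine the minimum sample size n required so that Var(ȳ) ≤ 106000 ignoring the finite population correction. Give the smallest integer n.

Without fpc, n₀ = s²/D = 15200000/106000 = 143.3962.
Rounding up, n = 144.

144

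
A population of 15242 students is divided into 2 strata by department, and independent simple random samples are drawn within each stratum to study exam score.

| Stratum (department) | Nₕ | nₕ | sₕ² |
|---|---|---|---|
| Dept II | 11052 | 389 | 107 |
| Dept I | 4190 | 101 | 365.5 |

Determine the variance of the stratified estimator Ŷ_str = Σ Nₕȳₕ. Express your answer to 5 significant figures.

Var(Ŷ_str) = Σₕ Nₕ²(1 − fₕ)sₕ²/nₕ.
Dept II: 11052²·(1 − 389/11052)·107/389 = 3.241563 × 10^7.
Dept I: 4190²·(1 − 101/4190)·365.5/101 = 6.2000778 × 10^7.
Sum = 9.4416408 × 10^7.

9.4416 × 10^7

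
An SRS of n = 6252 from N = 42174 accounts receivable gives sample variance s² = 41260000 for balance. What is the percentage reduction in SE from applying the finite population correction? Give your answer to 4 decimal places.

f = n/N = 6252/42174 = 0.14824299.
SE_no-fpc = √(s²/n) = 81.237234; SE_fpc = √((1−f)s²/n) = 74.974398.
Ratio = √(1−f) = 0.92290682. Reduction = 100·(1 − 0.92290682) = 7.7093%.

7.7093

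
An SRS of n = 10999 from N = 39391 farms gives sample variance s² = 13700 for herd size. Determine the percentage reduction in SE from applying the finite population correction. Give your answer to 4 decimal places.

15.1016

f = n/N = 10999/39391 = 0.27922622.
SE_no-fpc = √(s²/n) = 1.1160501; SE_fpc = √((1−f)s²/n) = 0.94750863.
Ratio = √(1−f) = 0.84898397. Reduction = 100·(1 − 0.84898397) = 15.1016%.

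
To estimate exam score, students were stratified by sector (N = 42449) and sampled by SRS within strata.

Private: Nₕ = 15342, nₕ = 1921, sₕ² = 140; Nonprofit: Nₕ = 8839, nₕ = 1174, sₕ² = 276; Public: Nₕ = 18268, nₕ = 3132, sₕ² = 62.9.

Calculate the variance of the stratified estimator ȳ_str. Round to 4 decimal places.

Var(ȳ_str) = Σₕ Wₕ²(1 − fₕ)sₕ²/nₕ with Wₕ = Nₕ/N, N = 42449.
Private: Wₕ = 0.36142194; term = 0.36142194²·(1 − 0.12521184)·140/1921 = 0.0083278443.
Nonprofit: Wₕ = 0.20822634; term = 0.20822634²·(1 − 0.13282045)·276/1174 = 0.0088393708.
Public: Wₕ = 0.43035172; term = 0.43035172²·(1 − 0.17144734)·62.9/3132 = 0.0030817406.
Sum = 0.020248956.

0.0202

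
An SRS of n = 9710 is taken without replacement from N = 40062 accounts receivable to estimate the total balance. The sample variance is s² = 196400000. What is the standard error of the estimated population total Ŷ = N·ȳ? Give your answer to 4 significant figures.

Var(Ŷ) = N²·Var(ȳ) = N²·(1 − n/N)·s²/n.
f = 9710/40062 = 0.24237432; Var(ȳ) = 0.75762568·196400000/9710 = 15324.169.
Var(Ŷ) = 40062² · 15324.169 = 2.4594737 × 10^13.
SE(Ŷ) = √(2.4594737 × 10^13) = 4.959 × 10^6.

4.959 × 10^6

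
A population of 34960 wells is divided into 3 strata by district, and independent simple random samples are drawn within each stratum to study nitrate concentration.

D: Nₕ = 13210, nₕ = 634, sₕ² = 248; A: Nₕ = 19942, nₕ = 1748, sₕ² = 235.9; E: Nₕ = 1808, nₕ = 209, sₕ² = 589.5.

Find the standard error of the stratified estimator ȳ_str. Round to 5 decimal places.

0.31608

Var(ȳ_str) = Σₕ Wₕ²(1 − fₕ)sₕ²/nₕ with Wₕ = Nₕ/N, N = 34960.
D: Wₕ = 0.37786041; term = 0.37786041²·(1 − 0.04799394)·248/634 = 0.053169787.
A: Wₕ = 0.57042334; term = 0.57042334²·(1 − 0.08765420)·235.9/1748 = 0.040062732.
E: Wₕ = 0.05171625; term = 0.05171625²·(1 − 0.11559735)·589.5/209 = 0.0066717777.
Sum = 0.099904297.
SE = √(0.099904297) = 0.31608.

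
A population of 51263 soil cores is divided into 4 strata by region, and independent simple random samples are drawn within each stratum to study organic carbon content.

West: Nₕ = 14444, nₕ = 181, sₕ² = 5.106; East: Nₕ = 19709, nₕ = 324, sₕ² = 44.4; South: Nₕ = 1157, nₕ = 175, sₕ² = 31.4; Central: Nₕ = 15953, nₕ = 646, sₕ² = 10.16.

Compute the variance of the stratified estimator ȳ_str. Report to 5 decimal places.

0.02367

Var(ȳ_str) = Σₕ Wₕ²(1 − fₕ)sₕ²/nₕ with Wₕ = Nₕ/N, N = 51263.
West: Wₕ = 0.28176267; term = 0.28176267²·(1 − 0.01253115)·5.106/181 = 0.0022115286.
East: Wₕ = 0.38446833; term = 0.38446833²·(1 − 0.01643919)·44.4/324 = 0.019923256.
South: Wₕ = 0.02256988; term = 0.02256988²·(1 − 0.15125324)·31.4/175 = 7.7576183 × 10^-5.
Central: Wₕ = 0.31119911; term = 0.31119911²·(1 − 0.04049395)·10.16/646 = 0.0014614555.
Sum = 0.023673816.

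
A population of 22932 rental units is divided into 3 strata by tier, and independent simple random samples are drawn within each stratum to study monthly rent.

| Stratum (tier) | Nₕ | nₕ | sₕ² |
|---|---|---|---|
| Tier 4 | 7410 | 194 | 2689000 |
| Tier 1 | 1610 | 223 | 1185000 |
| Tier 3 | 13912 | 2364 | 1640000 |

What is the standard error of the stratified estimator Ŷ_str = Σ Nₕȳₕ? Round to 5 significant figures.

Var(Ŷ_str) = Σₕ Nₕ²(1 − fₕ)sₕ²/nₕ.
Tier 4: 7410²·(1 − 194/7410)·2689000/194 = 7.4114606 × 10^11.
Tier 1: 1610²·(1 − 223/1610)·1185000/223 = 1.1866314 × 10^10.
Tier 3: 13912²·(1 − 2364/13912)·1640000/2364 = 1.1145325 × 10^11.
Sum = 8.6446562 × 10^11.
SE = √(8.6446562 × 10^11) = 929770.

929770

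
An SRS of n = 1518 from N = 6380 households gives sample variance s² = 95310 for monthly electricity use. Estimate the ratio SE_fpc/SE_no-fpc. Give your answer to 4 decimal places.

f = n/N = 1518/6380 = 0.23793103.
SE_no-fpc = √(s²/n) = 7.9237971; SE_fpc = √((1−f)s²/n) = 6.9172025.
Ratio = √(1−f) = 0.87296562.

0.8730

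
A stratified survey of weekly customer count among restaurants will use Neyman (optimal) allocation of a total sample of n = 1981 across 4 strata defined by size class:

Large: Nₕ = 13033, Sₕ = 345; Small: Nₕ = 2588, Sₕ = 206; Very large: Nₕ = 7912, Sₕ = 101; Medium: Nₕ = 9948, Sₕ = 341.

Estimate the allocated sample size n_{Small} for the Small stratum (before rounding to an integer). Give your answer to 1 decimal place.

114.5

Neyman allocation: nₕ = n·NₕSₕ / Σⱼ NⱼSⱼ.
Σ NⱼSⱼ = 13033·345 + 2588·206 + 7912·101 + 9948·341 = 9.220893 × 10^6.
n_{Small} = 1981·2588·206 / (9.220893 × 10^6) = 114.5.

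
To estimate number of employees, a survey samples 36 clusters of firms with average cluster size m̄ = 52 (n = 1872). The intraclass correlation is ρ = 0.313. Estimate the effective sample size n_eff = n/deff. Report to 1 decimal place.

110.4

deff = 1 + (52 − 1)·0.313 = 1 + 15.963 = 16.963.
n_eff = 1872 / 16.963 = 110.4.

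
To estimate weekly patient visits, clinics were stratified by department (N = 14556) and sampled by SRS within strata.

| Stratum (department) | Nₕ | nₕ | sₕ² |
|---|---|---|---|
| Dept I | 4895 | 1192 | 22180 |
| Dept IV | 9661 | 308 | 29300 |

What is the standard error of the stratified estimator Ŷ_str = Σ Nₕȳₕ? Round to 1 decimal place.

Var(Ŷ_str) = Σₕ Nₕ²(1 − fₕ)sₕ²/nₕ.
Dept I: 4895²·(1 − 1192/4895)·22180/1192 = 3.3728086 × 10^8.
Dept IV: 9661²·(1 − 308/9661)·29300/308 = 8.5958716 × 10^9.
Sum = 8.9331525 × 10^9.
SE = √(8.9331525 × 10^9) = 94515.4.

94515.4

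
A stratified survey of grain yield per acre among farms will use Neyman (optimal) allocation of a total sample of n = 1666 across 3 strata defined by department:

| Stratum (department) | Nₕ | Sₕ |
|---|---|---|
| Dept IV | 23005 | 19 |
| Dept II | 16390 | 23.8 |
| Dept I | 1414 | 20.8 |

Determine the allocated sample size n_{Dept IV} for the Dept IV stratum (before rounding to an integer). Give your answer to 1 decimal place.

850.1

Neyman allocation: nₕ = n·NₕSₕ / Σⱼ NⱼSⱼ.
Σ NⱼSⱼ = 23005·19 + 16390·23.8 + 1414·20.8 = 856588.2.
n_{Dept IV} = 1666·23005·19 / 856588.2 = 850.1.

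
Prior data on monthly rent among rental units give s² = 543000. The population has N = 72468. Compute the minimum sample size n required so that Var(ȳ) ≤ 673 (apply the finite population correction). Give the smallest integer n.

798

Without fpc, n₀ = s²/D = 543000/673 = 806.8351.
With fpc, (1 − n/N)·s²/n ≤ D requires n ≥ n₀/(1 + n₀/N) = 806.8351/(1 + 806.8351/72468) = 797.9510.
Rounding up, n = 798.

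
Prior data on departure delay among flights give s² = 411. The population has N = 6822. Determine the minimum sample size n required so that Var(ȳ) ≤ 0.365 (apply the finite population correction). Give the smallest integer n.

Without fpc, n₀ = s²/D = 411/0.365 = 1126.0274.
With fpc, (1 − n/N)·s²/n ≤ D requires n ≥ n₀/(1 + n₀/N) = 1126.0274/(1 + 1126.0274/6822) = 966.4988.
Rounding up, n = 967.

967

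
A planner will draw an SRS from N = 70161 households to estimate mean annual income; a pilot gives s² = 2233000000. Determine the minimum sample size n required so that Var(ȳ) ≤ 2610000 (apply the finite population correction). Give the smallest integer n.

Without fpc, n₀ = s²/D = 2233000000/2610000 = 855.5556.
With fpc, (1 − n/N)·s²/n ≤ D requires n ≥ n₀/(1 + n₀/N) = 855.5556/(1 + 855.5556/70161) = 845.2485.
Rounding up, n = 846.

846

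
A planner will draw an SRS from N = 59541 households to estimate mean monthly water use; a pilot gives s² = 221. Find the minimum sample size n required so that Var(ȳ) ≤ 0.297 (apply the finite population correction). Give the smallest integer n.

735

Without fpc, n₀ = s²/D = 221/0.297 = 744.1077.
With fpc, (1 − n/N)·s²/n ≤ D requires n ≥ n₀/(1 + n₀/N) = 744.1077/(1 + 744.1077/59541) = 734.9231.
Rounding up, n = 735.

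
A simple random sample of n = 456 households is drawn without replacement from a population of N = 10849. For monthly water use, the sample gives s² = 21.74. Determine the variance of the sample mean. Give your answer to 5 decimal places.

0.04567

Under SRS without replacement, Var(ȳ) = (1 − f)·s²/n with f = n/N = 456/10849 = 0.04203152.
Var(ȳ) = (1 − 0.04203152)·21.74/456 = 0.95796848·0.047675439 = 0.045671567.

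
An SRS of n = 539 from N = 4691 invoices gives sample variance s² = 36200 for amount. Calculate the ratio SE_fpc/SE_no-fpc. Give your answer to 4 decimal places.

f = n/N = 539/4691 = 0.11490087.
SE_no-fpc = √(s²/n) = 8.1952065; SE_fpc = √((1−f)s²/n) = 7.7100263.
Ratio = √(1−f) = 0.94079707.

0.9408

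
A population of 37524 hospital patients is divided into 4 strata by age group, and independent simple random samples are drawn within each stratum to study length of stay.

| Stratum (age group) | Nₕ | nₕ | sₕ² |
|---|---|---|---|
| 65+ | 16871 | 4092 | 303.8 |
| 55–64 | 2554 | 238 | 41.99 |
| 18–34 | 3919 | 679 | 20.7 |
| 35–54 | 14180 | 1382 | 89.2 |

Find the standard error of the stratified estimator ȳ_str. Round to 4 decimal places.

Var(ȳ_str) = Σₕ Wₕ²(1 − fₕ)sₕ²/nₕ with Wₕ = Nₕ/N, N = 37524.
65+: Wₕ = 0.44960559; term = 0.44960559²·(1 − 0.24254638)·303.8/4092 = 0.011367673.
55–64: Wₕ = 0.06806311; term = 0.06806311²·(1 − 0.09318716)·41.99/238 = 7.4115682 × 10^-4.
18–34: Wₕ = 0.10443983; term = 0.10443983²·(1 − 0.17325848)·20.7/679 = 2.7491763 × 10^-4.
35–54: Wₕ = 0.37789148; term = 0.37789148²·(1 − 0.09746121)·89.2/1382 = 0.0083187274.
Sum = 0.020702475.
SE = √(0.020702475) = 0.1439.

0.1439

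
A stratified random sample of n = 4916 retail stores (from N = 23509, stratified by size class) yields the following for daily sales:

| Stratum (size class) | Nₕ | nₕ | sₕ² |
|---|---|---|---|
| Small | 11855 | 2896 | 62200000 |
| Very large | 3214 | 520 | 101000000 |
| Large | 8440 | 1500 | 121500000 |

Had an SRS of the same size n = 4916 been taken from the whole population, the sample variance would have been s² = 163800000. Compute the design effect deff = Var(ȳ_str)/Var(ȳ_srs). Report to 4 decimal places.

0.5979

Var(ȳ_str) = Σ Wₕ²(1−fₕ)sₕ²/nₕ with Wₕ = Nₕ/23509:
  Small: (11855/23509)²·(1−2896/11855)·62200000/2896 = 4127.4765
  Very large: (3214/23509)²·(1−520/3214)·101000000/520 = 3042.9385
  Large: (8440/23509)²·(1−1500/8440)·121500000/1500 = 8584.5715
  → Var(ȳ_str) = 15754.987.
Var(ȳ_srs) = (1 − 4916/23509)·163800000/4916 = 26352.228.
deff = 15754.987 / 26352.228 = 0.5979.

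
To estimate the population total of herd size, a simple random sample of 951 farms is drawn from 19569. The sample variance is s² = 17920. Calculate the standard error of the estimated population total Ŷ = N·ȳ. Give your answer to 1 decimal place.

Var(Ŷ) = N²·Var(ȳ) = N²·(1 − n/N)·s²/n.
f = 951/19569 = 0.04859727; Var(ȳ) = 0.95140273·17920/951 = 17.927589.
Var(Ŷ) = 19569² · 17.927589 = 6.8652942 × 10^9.
SE(Ŷ) = √(6.8652942 × 10^9) = 82857.1.

82857.1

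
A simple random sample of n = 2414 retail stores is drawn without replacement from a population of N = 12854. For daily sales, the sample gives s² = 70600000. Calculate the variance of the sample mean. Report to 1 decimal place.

23753.6

Under SRS without replacement, Var(ȳ) = (1 − f)·s²/n with f = n/N = 2414/12854 = 0.18780146.
Var(ȳ) = (1 − 0.18780146)·70600000/2414 = 0.81219854·29246.065 = 23753.611.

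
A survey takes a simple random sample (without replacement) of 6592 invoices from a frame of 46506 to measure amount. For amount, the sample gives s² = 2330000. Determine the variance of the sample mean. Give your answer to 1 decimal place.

Under SRS without replacement, Var(ȳ) = (1 − f)·s²/n with f = n/N = 6592/46506 = 0.14174515.
Var(ȳ) = (1 − 0.14174515)·2330000/6592 = 0.85825485·353.45874 = 303.35768.

303.4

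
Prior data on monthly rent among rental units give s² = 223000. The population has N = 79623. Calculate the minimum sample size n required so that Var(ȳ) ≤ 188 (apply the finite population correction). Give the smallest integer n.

Without fpc, n₀ = s²/D = 223000/188 = 1186.1702.
With fpc, (1 − n/N)·s²/n ≤ D requires n ≥ n₀/(1 + n₀/N) = 1186.1702/(1 + 1186.1702/79623) = 1168.7588.
Rounding up, n = 1169.

1169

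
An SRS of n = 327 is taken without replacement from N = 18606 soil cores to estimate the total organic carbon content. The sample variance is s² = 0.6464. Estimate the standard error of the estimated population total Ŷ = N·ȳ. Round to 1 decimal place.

Var(Ŷ) = N²·Var(ȳ) = N²·(1 − n/N)·s²/n.
f = 327/18606 = 0.01757498; Var(ȳ) = 0.98242502·0.6464/327 = 0.0019420169.
Var(Ŷ) = 18606² · 0.0019420169 = 672293.69.
SE(Ŷ) = √(672293.69) = 819.9.

819.9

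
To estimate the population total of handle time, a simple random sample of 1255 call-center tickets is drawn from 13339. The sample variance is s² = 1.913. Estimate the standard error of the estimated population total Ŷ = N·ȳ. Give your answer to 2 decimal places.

Var(Ŷ) = N²·Var(ȳ) = N²·(1 − n/N)·s²/n.
f = 1255/13339 = 0.09408501; Var(ȳ) = 0.90591499·1.913/1255 = 0.0013808887.
Var(Ŷ) = 13339² · 0.0013808887 = 245700.04.
SE(Ŷ) = √(245700.04) = 495.68.

495.68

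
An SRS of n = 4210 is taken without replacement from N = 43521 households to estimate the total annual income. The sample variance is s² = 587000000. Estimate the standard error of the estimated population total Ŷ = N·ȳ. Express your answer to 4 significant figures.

Var(Ŷ) = N²·Var(ȳ) = N²·(1 − n/N)·s²/n.
f = 4210/43521 = 0.09673491; Var(ȳ) = 0.90326509·587000000/4210 = 125942.19.
Var(Ŷ) = 43521² · 125942.19 = 2.3854426 × 10^14.
SE(Ŷ) = √(2.3854426 × 10^14) = 1.544 × 10^7.

1.544 × 10^7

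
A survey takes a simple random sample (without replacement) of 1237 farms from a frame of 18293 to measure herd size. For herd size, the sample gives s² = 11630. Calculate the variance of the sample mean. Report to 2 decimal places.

Under SRS without replacement, Var(ȳ) = (1 − f)·s²/n with f = n/N = 1237/18293 = 0.06762149.
Var(ȳ) = (1 − 0.06762149)·11630/1237 = 0.93237851·9.4017785 = 8.7660162.

8.77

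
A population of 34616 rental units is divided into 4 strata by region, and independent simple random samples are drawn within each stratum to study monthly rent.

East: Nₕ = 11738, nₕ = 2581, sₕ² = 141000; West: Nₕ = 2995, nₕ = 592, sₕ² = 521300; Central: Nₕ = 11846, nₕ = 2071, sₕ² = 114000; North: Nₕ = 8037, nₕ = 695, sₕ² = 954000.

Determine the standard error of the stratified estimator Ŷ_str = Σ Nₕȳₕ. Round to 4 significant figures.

Var(Ŷ_str) = Σₕ Nₕ²(1 − fₕ)sₕ²/nₕ.
East: 11738²·(1 − 2581/11738)·141000/2581 = 5.871897 × 10^9.
West: 2995²·(1 − 592/2995)·521300/592 = 6.3374802 × 10^9.
Central: 11846²·(1 − 2071/11846)·114000/2071 = 6.3740174 × 10^9.
North: 8037²·(1 − 695/8037)·954000/695 = 8.0997557 × 10^10.
Sum = 9.9580952 × 10^10.
SE = √(9.9580952 × 10^10) = 315600.

315600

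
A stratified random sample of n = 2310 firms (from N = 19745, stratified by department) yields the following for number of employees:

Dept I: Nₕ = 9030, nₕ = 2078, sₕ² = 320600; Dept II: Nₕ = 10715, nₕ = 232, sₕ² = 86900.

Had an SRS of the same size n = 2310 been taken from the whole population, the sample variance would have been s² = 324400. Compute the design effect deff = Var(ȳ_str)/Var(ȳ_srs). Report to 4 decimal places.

1.0706

Var(ȳ_str) = Σ Wₕ²(1−fₕ)sₕ²/nₕ with Wₕ = Nₕ/19745:
  Dept I: (9030/19745)²·(1−2078/9030)·320600/2078 = 24.842838
  Dept II: (10715/19745)²·(1−232/10715)·86900/232 = 107.91835
  → Var(ȳ_str) = 132.76119.
Var(ȳ_srs) = (1 − 2310/19745)·324400/2310 = 124.00342.
deff = 132.76119 / 124.00342 = 1.0706.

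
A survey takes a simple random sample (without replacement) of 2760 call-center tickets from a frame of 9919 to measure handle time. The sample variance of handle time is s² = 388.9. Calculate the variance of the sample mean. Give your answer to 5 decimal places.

Under SRS without replacement, Var(ȳ) = (1 − f)·s²/n with f = n/N = 2760/9919 = 0.27825386.
Var(ȳ) = (1 − 0.27825386)·388.9/2760 = 0.72174614·0.1409058 = 0.10169822.

0.10170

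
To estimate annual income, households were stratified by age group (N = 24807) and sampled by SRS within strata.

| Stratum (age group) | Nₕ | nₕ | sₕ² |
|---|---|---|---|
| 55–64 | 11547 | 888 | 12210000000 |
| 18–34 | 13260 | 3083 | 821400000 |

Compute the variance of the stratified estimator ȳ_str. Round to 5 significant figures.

Var(ȳ_str) = Σₕ Wₕ²(1 − fₕ)sₕ²/nₕ with Wₕ = Nₕ/N, N = 24807.
55–64: Wₕ = 0.46547346; term = 0.46547346²·(1 − 0.07690309)·12210000000/888 = 2.7500452 × 10^6.
18–34: Wₕ = 0.53452654; term = 0.53452654²·(1 − 0.23250377)·821400000/3083 = 58424.631.
Sum = 2.8084698 × 10^6.

2.8085 × 10^6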